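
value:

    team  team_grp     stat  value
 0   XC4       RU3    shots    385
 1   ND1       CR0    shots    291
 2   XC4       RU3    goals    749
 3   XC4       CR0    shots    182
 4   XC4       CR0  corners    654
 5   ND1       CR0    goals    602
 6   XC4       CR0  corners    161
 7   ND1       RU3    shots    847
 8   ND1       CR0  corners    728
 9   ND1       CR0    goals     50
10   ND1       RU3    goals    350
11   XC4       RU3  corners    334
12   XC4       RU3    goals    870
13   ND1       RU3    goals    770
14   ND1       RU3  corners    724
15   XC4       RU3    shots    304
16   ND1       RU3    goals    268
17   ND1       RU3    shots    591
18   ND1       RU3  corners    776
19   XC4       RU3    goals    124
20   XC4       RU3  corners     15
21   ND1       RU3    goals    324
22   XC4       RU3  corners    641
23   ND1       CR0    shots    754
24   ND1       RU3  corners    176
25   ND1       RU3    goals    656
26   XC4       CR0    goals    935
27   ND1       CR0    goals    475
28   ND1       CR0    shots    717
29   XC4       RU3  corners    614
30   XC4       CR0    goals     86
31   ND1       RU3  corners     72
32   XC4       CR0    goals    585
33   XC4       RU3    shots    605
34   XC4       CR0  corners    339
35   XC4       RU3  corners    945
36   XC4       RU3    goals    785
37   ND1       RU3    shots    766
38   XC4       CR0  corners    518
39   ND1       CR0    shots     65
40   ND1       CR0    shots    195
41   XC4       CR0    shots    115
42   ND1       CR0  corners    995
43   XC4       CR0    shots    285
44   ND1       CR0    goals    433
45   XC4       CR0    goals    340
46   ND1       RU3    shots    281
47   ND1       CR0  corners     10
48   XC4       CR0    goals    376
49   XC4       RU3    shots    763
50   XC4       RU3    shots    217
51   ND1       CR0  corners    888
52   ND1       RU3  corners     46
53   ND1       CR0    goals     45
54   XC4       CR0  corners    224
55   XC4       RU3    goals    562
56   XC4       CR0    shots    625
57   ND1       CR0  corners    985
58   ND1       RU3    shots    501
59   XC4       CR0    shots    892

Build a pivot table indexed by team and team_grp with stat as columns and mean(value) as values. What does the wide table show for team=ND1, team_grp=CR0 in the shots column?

404.40

Rows with team=ND1, team_grp=CR0 and stat=shots: value values are 291, 754, 717, 65, 195.
(291 + 754 + 717 + 65 + 195) / 5 = 404.40.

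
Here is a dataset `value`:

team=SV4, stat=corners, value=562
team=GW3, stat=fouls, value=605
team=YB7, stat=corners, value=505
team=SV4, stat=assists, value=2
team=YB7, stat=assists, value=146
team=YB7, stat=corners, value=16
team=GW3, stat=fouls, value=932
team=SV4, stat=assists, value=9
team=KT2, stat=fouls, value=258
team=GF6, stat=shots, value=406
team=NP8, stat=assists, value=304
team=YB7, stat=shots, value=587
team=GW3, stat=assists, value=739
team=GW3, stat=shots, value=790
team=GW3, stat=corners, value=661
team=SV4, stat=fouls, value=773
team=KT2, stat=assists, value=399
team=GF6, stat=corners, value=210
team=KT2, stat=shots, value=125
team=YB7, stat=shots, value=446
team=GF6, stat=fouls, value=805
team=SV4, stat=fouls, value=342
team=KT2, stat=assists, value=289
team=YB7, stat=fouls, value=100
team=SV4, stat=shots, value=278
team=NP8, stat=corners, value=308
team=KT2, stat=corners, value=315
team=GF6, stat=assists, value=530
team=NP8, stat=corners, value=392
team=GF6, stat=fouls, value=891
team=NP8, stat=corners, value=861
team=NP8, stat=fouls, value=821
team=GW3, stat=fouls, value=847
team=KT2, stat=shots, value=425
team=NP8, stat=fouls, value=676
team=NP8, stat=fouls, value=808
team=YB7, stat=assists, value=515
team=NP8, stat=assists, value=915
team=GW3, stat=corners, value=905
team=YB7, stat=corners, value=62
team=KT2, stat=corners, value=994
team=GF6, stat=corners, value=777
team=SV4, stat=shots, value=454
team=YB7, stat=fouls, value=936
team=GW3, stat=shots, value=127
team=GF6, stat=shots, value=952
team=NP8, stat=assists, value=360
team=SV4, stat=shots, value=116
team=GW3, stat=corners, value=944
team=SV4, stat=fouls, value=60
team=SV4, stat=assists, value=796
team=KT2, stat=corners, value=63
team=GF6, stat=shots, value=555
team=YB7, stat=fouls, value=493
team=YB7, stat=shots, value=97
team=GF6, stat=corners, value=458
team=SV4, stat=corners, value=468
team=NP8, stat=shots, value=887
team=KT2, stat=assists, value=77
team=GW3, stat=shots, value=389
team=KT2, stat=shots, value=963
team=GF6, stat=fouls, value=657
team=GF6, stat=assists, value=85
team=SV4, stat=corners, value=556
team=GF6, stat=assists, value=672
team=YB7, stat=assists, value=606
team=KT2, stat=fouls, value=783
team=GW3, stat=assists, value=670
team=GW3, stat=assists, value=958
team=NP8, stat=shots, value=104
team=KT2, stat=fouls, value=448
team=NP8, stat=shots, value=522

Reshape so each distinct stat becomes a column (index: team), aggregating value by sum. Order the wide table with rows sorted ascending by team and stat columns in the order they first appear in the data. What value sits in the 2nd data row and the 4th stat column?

With rows sorted ascending by team, row 2 is team=GW3. stat columns in first-appearance order: corners, fouls, assists, shots; column 4 is shots.
Long rows with team=GW3, stat=shots: 790 + 127 + 389 = 1306.

1306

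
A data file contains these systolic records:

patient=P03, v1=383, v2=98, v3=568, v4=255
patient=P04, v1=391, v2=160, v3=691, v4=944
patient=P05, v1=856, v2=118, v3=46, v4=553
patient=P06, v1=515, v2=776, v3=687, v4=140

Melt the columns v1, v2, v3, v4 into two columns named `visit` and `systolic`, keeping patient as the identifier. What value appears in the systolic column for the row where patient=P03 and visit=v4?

255

Unpivoting turns each (patient, wide-column) pair into one long row.
The wide cell at row P03, column v4 holds 255, so the long row (P03, v4) has systolic=255.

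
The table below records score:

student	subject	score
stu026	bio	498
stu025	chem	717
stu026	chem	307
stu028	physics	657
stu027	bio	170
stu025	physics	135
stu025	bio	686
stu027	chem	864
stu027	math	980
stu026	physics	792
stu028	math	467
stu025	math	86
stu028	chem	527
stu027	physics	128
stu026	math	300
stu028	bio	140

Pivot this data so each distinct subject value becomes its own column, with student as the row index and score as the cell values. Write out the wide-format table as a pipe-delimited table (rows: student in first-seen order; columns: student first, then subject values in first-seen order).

| student | bio | chem | physics | math |
| stu026 | 498 | 307 | 792 | 300 |
| stu025 | 686 | 717 | 135 | 86 |
| stu028 | 140 | 527 | 657 | 467 |
| stu027 | 170 | 864 | 128 | 980 |

Columns: student plus the 4 distinct subject values (bio, chem, physics, math).
For example, row stu026 column bio takes score=498 from the long row (stu026, bio).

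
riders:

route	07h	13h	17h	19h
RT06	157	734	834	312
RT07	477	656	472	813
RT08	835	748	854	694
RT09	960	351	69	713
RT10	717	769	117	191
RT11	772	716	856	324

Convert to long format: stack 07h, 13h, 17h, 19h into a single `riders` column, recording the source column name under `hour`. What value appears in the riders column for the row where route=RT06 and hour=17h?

Unpivoting turns each (route, wide-column) pair into one long row.
The wide cell at row RT06, column 17h holds 834, so the long row (RT06, 17h) has riders=834.

834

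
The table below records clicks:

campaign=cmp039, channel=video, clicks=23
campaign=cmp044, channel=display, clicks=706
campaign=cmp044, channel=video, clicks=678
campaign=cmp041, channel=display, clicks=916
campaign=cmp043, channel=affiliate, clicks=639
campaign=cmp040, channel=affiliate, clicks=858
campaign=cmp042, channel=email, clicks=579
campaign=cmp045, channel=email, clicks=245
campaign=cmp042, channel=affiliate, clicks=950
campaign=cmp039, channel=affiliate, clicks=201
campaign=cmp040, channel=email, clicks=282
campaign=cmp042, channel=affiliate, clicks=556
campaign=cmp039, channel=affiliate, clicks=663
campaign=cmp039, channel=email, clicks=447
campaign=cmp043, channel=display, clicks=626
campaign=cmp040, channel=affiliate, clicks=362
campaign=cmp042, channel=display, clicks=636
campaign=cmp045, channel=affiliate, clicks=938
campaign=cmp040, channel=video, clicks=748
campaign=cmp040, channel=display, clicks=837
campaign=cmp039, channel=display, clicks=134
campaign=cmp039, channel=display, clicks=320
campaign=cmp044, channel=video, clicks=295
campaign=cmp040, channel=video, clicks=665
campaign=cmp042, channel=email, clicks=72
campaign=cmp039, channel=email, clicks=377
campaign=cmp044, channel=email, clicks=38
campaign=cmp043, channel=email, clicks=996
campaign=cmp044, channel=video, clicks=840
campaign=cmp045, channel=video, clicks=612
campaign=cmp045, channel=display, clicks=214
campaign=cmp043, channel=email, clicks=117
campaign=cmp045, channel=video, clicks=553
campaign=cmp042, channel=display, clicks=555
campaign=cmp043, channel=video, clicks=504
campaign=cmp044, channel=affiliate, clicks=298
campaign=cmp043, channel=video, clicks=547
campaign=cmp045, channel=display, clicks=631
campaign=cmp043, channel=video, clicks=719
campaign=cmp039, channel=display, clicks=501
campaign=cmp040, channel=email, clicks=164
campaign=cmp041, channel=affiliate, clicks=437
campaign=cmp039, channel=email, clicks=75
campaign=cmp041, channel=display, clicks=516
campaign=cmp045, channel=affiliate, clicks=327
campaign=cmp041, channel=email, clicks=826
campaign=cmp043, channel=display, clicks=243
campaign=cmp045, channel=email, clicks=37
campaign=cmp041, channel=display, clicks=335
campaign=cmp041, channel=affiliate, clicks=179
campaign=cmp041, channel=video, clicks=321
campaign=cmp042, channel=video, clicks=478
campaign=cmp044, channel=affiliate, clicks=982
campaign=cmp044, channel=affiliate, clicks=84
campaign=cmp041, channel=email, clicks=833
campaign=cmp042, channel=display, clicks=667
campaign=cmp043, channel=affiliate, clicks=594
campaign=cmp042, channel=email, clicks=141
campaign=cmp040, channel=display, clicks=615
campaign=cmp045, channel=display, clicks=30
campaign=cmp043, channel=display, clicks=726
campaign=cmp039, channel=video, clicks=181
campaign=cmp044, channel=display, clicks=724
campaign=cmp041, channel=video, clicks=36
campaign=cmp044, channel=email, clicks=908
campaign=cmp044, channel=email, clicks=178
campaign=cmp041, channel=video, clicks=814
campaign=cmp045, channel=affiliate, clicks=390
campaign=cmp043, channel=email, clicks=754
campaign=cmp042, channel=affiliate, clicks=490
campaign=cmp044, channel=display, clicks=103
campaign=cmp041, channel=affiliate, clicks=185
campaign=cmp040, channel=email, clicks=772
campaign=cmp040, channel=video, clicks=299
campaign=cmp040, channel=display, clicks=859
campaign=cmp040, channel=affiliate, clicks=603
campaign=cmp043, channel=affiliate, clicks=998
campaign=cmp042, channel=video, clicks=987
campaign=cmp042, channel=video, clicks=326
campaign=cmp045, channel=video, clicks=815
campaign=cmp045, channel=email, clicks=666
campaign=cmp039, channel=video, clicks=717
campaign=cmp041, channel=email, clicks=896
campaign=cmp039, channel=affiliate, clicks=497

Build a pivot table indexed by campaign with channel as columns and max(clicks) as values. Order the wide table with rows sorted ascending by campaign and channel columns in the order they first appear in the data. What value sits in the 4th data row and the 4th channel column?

With rows sorted ascending by campaign, row 4 is campaign=cmp042. channel columns in first-appearance order: video, display, affiliate, email; column 4 is email.
Long rows with campaign=cmp042, channel=email: max(579, 72, 141) = 579.

579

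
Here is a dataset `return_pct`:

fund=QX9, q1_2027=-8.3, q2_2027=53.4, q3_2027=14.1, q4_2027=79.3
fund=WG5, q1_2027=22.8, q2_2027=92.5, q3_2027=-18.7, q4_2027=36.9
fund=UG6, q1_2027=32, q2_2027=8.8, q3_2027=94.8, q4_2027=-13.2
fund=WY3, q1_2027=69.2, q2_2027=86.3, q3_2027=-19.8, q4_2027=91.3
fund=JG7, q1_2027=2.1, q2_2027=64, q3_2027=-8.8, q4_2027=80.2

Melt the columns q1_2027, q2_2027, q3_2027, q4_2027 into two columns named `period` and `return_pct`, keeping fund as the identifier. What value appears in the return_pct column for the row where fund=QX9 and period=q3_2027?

14.1

Unpivoting turns each (fund, wide-column) pair into one long row.
The wide cell at row QX9, column q3_2027 holds 14.1, so the long row (QX9, q3_2027) has return_pct=14.1.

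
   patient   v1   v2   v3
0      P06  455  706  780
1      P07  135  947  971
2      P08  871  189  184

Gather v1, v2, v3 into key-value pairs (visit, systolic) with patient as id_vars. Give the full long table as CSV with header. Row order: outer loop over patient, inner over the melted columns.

Each (patient, column) pair becomes one row: 3 × 3 = 9 rows.
For example, (P06, v1) → systolic=455.

patient,visit,systolic
P06,v1,455
P06,v2,706
P06,v3,780
P07,v1,135
P07,v2,947
P07,v3,971
P08,v1,871
P08,v2,189
P08,v3,184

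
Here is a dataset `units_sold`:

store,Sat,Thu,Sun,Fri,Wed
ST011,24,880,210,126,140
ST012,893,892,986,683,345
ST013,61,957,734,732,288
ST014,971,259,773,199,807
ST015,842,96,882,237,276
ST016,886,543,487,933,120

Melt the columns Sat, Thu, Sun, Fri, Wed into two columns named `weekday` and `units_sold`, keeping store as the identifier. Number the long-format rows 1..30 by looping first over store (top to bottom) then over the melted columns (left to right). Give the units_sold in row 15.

288

30 rows total (6 × 5). Row 15: index ⌊(15-1)/5⌋ = 2 into store → ST013; (15-1) mod 5 = 4 into the melted columns → Wed.
So row 15 is (ST013, Wed, 288); units_sold = 288.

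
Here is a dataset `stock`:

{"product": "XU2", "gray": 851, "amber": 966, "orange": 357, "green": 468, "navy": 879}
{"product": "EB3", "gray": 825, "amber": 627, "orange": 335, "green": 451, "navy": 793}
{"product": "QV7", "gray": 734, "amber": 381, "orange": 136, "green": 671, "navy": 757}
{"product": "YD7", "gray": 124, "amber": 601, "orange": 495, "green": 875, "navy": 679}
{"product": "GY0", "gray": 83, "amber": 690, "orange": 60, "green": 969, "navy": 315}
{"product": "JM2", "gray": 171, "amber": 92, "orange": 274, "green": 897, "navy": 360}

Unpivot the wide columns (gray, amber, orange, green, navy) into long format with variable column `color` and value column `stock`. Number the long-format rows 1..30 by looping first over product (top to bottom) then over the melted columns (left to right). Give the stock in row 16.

30 rows total (6 × 5). Row 16: index ⌊(16-1)/5⌋ = 3 into product → YD7; (16-1) mod 5 = 0 into the melted columns → gray.
So row 16 is (YD7, gray, 124); stock = 124.

124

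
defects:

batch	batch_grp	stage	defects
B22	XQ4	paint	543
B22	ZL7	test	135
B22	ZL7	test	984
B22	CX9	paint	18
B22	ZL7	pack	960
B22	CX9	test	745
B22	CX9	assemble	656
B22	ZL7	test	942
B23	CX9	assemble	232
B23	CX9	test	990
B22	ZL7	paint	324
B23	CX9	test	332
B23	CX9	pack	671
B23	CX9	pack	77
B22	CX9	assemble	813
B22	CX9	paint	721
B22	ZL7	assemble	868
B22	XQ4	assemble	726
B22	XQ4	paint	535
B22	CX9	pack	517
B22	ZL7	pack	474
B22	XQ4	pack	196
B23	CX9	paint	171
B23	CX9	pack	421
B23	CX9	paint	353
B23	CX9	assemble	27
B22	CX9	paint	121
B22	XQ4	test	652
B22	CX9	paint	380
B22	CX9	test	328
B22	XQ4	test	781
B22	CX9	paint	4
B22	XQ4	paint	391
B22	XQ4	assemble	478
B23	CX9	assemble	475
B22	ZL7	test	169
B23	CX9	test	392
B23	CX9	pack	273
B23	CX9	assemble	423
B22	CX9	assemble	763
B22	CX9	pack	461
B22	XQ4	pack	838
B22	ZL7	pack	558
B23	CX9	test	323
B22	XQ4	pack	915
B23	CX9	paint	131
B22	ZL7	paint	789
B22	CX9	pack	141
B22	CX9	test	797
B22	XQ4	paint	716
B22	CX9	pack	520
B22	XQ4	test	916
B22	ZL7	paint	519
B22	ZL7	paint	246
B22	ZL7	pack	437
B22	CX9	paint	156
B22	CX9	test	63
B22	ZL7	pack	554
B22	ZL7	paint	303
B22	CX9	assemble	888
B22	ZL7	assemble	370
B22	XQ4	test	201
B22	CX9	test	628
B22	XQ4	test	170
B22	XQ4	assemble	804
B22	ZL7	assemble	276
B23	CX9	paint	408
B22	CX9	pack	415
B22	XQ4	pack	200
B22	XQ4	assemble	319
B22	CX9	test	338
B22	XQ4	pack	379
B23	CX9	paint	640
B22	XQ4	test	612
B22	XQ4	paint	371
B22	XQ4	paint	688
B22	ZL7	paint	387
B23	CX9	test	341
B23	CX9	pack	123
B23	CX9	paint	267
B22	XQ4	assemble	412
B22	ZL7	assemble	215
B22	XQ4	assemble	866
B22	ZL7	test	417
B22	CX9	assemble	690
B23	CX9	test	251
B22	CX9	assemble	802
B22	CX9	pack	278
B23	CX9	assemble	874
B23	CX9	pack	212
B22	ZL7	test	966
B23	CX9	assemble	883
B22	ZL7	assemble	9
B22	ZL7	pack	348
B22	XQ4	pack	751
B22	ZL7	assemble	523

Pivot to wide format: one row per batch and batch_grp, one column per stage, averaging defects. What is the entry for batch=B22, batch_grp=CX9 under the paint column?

Rows with batch=B22, batch_grp=CX9 and stage=paint: defects values are 18, 721, 121, 380, 4, 156.
(18 + 721 + 121 + 380 + 4 + 156) / 6 = 233.33.

233.33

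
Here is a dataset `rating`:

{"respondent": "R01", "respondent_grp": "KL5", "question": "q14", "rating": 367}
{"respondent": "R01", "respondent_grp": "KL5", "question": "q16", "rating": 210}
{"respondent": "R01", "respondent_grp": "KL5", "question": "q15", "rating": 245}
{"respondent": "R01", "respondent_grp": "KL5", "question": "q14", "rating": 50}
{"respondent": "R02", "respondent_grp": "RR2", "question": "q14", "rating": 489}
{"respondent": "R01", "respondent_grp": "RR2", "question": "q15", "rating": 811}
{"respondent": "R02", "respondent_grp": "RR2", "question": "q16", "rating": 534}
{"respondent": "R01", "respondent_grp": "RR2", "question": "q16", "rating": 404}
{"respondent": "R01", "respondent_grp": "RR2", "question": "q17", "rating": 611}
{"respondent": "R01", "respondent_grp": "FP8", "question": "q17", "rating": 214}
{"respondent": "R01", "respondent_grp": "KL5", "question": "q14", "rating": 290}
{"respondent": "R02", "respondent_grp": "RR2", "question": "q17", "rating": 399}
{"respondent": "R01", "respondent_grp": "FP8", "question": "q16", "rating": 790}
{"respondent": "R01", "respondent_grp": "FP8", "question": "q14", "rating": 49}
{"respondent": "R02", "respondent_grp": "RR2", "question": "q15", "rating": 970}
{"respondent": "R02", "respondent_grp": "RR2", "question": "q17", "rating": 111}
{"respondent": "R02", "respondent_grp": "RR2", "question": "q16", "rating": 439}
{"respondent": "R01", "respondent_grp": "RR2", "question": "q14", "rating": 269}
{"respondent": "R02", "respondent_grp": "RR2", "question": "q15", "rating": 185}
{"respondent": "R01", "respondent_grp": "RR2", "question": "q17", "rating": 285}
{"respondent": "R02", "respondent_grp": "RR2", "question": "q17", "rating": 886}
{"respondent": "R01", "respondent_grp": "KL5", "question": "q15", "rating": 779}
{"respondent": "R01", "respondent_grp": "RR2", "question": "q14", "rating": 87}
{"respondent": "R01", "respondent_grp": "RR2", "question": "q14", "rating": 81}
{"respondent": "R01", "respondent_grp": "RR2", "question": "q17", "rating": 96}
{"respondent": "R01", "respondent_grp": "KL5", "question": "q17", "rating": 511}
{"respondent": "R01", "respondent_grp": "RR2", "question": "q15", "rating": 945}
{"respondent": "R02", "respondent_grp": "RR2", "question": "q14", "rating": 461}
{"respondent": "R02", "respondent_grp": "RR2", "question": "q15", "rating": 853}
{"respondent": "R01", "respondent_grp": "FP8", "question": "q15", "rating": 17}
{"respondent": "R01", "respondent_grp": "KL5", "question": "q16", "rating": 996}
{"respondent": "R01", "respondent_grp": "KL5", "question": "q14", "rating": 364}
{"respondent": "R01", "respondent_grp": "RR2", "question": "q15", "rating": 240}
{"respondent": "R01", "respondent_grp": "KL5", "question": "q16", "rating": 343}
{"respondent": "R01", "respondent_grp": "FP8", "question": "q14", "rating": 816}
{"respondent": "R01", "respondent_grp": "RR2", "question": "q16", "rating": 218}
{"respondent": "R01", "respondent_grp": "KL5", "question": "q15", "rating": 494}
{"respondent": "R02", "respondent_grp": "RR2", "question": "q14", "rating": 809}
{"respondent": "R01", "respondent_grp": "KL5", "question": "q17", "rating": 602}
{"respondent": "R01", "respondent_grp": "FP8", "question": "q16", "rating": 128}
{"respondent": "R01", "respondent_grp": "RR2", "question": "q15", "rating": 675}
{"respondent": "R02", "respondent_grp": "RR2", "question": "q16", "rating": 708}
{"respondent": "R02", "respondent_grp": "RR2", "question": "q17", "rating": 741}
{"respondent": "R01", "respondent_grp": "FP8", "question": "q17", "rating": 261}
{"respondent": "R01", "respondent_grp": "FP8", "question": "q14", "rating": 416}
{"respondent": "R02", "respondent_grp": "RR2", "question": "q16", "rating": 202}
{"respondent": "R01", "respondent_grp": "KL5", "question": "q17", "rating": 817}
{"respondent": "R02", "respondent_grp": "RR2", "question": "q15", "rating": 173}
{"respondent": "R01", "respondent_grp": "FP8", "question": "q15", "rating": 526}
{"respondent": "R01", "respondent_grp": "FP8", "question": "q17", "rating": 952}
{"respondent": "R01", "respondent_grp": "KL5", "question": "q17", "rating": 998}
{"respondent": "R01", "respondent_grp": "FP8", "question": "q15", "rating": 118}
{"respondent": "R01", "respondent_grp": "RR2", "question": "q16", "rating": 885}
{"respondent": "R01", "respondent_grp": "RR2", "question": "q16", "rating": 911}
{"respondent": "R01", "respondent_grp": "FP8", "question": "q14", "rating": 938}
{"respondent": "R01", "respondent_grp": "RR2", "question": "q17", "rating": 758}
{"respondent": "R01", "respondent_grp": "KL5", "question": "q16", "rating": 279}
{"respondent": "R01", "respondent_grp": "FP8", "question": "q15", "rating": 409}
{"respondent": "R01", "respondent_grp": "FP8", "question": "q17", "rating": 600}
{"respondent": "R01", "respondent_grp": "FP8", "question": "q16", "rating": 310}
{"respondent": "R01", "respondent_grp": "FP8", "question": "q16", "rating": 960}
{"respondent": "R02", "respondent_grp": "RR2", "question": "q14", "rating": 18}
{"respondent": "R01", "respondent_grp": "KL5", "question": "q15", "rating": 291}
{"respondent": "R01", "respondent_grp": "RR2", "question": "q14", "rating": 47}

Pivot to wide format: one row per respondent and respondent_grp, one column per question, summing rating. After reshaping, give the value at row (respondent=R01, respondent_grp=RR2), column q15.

Rows with respondent=R01, respondent_grp=RR2 and question=q15: rating values are 811, 945, 240, 675.
811 + 945 + 240 + 675 = 2671.

2671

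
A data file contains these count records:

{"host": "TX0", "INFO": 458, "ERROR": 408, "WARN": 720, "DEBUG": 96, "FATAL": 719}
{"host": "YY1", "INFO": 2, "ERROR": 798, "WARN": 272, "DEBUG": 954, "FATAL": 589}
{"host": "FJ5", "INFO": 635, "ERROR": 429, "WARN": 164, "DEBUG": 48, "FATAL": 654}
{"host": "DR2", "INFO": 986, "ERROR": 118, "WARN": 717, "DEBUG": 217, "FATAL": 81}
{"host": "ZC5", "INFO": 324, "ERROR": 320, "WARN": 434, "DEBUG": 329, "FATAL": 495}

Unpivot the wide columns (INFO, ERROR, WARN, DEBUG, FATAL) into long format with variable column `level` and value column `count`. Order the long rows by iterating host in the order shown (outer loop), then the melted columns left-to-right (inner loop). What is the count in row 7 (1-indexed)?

798

25 rows total (5 × 5). Row 7: index ⌊(7-1)/5⌋ = 1 into host → YY1; (7-1) mod 5 = 1 into the melted columns → ERROR.
So row 7 is (YY1, ERROR, 798); count = 798.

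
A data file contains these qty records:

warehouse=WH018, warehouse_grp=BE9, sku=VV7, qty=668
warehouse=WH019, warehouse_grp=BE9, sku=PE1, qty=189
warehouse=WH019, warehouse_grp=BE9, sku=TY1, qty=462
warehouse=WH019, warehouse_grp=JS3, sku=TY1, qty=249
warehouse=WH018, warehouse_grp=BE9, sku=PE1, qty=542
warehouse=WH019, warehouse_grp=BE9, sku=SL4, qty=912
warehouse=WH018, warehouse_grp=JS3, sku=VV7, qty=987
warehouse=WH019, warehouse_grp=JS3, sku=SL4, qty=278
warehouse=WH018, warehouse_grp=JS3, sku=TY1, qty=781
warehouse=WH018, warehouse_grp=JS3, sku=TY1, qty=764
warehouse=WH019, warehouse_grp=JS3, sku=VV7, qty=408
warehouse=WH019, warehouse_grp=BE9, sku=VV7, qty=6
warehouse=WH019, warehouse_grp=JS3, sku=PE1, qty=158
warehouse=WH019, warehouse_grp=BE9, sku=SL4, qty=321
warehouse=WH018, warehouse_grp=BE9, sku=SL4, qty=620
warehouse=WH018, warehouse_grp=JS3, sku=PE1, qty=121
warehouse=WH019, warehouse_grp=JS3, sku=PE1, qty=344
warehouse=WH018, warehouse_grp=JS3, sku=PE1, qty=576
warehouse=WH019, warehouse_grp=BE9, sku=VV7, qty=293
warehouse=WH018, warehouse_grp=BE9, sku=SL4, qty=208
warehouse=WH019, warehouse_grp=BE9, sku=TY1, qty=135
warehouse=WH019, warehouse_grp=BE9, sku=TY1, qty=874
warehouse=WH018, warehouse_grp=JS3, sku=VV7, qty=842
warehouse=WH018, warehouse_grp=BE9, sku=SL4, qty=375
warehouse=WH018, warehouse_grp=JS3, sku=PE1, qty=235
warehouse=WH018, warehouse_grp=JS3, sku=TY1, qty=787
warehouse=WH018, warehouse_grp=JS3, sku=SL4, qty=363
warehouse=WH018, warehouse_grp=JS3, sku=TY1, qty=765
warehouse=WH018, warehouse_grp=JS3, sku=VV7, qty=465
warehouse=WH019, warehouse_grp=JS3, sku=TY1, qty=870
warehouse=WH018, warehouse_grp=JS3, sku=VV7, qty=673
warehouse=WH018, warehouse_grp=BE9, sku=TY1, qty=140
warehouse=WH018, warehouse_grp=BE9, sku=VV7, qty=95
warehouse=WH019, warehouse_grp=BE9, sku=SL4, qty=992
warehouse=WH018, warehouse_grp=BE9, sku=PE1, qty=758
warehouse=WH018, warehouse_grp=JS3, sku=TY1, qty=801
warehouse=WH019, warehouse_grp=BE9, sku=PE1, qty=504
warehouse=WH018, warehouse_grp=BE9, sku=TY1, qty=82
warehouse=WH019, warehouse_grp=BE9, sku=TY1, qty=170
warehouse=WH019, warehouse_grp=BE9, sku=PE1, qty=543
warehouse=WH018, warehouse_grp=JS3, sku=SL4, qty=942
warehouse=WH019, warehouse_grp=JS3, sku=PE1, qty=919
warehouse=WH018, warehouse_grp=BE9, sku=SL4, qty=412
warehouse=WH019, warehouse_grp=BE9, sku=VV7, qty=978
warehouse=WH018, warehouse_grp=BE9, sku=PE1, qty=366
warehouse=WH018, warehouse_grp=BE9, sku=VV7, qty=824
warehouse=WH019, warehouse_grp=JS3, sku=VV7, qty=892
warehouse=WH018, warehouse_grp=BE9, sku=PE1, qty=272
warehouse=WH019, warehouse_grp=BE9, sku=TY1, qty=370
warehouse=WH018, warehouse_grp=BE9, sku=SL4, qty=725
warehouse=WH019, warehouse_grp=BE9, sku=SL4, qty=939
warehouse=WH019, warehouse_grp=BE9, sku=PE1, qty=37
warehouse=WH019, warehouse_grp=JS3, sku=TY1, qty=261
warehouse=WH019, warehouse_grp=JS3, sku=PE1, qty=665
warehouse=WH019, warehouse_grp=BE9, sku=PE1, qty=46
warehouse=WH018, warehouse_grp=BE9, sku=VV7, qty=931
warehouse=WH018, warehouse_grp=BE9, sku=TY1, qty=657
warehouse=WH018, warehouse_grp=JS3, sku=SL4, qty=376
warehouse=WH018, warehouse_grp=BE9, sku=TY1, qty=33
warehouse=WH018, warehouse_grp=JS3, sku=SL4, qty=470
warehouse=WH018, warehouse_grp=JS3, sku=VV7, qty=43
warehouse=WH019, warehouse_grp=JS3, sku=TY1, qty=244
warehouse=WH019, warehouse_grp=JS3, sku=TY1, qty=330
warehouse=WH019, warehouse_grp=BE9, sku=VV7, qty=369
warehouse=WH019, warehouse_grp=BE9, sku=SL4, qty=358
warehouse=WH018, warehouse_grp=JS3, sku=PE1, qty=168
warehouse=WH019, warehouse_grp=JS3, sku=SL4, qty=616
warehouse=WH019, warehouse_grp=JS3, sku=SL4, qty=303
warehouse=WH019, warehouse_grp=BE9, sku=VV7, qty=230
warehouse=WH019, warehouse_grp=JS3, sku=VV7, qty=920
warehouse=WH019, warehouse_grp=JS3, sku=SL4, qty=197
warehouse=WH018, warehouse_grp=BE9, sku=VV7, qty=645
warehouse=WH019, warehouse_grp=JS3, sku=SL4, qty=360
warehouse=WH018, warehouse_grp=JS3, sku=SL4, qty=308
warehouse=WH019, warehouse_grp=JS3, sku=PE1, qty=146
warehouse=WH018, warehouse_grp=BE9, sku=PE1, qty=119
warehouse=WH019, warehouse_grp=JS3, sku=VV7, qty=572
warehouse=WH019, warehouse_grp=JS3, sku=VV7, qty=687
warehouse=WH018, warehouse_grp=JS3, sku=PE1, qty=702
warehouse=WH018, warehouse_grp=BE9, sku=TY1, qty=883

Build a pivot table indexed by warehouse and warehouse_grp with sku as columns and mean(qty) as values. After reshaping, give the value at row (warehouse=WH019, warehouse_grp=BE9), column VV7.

375.20

Rows with warehouse=WH019, warehouse_grp=BE9 and sku=VV7: qty values are 6, 293, 978, 369, 230.
(6 + 293 + 978 + 369 + 230) / 5 = 375.20.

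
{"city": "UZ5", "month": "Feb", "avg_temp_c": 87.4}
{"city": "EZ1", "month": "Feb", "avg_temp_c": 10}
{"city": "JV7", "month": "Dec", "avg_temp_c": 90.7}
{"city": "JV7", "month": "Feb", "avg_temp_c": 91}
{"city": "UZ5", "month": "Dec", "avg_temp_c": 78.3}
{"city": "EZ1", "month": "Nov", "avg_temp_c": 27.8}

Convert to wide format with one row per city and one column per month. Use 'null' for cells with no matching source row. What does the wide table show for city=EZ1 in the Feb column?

The long row with city=EZ1, month=Feb has avg_temp_c=10.

10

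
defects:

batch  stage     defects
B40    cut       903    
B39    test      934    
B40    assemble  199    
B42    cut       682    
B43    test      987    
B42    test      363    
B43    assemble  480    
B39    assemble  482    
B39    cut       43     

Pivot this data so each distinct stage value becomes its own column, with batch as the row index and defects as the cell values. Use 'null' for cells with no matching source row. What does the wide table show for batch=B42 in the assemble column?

No long-format row has batch=B42 and stage=assemble, so the cell is null.

null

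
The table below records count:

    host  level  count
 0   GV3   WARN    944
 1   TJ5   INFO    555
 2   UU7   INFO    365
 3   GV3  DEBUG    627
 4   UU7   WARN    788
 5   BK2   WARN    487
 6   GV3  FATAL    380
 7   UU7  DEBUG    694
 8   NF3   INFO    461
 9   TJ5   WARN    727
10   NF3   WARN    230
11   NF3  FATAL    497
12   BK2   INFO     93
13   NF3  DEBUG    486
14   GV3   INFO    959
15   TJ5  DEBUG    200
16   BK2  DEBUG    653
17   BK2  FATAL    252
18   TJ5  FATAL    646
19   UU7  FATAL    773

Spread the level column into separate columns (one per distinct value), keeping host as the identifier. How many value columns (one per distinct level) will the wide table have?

4 distinct level values: WARN, DEBUG, INFO, FATAL.

4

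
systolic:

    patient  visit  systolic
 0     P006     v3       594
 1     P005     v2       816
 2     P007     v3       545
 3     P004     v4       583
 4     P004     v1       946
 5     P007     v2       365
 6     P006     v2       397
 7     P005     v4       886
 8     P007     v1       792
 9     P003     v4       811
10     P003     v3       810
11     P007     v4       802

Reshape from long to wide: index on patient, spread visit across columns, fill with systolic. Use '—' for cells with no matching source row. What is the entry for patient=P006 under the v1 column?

No long-format row has patient=P006 and visit=v1, so the cell is —.

—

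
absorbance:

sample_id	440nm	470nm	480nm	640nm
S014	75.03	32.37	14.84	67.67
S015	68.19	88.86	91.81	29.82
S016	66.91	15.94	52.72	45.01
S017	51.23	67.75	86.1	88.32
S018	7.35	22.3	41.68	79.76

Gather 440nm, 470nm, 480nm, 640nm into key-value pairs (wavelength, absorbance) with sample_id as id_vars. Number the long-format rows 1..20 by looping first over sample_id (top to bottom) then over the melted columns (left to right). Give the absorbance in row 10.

15.94

20 rows total (5 × 4). Row 10: index ⌊(10-1)/4⌋ = 2 into sample_id → S016; (10-1) mod 4 = 1 into the melted columns → 470nm.
So row 10 is (S016, 470nm, 15.94); absorbance = 15.94.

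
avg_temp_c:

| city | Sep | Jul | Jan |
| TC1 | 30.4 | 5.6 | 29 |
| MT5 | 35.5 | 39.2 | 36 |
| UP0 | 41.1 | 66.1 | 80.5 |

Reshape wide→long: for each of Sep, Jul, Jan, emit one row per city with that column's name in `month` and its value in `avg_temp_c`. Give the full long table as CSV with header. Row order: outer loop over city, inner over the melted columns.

Each (city, column) pair becomes one row: 3 × 3 = 9 rows.
For example, (TC1, Sep) → avg_temp_c=30.4.

city,month,avg_temp_c
TC1,Sep,30.4
TC1,Jul,5.6
TC1,Jan,29
MT5,Sep,35.5
MT5,Jul,39.2
MT5,Jan,36
UP0,Sep,41.1
UP0,Jul,66.1
UP0,Jan,80.5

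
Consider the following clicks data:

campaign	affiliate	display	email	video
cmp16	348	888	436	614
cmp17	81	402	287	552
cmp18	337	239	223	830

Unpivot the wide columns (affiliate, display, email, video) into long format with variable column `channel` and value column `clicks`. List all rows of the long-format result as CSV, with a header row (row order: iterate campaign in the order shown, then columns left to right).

campaign,channel,clicks
cmp16,affiliate,348
cmp16,display,888
cmp16,email,436
cmp16,video,614
cmp17,affiliate,81
cmp17,display,402
cmp17,email,287
cmp17,video,552
cmp18,affiliate,337
cmp18,display,239
cmp18,email,223
cmp18,video,830

Each (campaign, column) pair becomes one row: 3 × 4 = 12 rows.
For example, (cmp16, affiliate) → clicks=348.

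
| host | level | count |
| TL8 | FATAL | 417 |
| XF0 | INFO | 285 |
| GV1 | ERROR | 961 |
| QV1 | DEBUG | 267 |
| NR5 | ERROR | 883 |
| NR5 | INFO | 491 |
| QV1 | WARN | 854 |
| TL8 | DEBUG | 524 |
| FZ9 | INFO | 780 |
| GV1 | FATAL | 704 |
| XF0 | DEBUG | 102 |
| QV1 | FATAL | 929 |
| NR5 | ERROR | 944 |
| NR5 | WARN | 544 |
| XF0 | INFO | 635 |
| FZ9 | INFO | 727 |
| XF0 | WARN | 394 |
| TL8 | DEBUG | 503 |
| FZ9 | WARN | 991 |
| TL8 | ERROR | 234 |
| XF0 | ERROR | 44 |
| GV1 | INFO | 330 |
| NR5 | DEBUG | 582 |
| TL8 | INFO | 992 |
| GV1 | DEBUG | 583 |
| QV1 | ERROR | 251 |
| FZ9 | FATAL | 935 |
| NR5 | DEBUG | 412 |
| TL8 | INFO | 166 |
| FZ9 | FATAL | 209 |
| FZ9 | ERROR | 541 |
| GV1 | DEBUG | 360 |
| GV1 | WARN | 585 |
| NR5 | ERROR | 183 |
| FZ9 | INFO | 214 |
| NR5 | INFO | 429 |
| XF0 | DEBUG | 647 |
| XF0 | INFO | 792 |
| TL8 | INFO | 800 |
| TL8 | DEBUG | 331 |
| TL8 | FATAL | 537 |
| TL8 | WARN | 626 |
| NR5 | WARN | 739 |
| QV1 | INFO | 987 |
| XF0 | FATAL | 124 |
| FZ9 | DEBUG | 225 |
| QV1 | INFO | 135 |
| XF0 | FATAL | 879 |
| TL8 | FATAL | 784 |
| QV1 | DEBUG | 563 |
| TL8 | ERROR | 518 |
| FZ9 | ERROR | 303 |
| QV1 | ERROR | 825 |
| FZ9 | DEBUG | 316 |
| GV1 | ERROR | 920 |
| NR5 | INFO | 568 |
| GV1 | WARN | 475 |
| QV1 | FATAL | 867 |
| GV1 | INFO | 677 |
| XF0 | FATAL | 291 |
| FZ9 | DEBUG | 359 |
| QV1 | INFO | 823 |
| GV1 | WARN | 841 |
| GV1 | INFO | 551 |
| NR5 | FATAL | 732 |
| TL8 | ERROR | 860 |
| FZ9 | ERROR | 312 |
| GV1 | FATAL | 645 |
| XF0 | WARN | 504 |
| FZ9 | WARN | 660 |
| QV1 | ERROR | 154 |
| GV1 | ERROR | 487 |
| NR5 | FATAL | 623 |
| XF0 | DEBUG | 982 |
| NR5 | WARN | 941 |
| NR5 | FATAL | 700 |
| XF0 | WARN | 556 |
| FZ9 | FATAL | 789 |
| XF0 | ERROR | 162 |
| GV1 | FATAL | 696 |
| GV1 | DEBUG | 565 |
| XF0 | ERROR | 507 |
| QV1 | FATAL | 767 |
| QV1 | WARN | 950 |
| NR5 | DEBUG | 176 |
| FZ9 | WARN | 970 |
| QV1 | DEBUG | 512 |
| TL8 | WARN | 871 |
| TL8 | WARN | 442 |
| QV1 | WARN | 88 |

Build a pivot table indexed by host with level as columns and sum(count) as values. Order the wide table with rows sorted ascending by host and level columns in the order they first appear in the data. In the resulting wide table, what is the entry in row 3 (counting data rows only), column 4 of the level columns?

1170

With rows sorted ascending by host, row 3 is host=NR5. level columns in first-appearance order: FATAL, INFO, ERROR, DEBUG, WARN; column 4 is DEBUG.
Long rows with host=NR5, level=DEBUG: 582 + 412 + 176 = 1170.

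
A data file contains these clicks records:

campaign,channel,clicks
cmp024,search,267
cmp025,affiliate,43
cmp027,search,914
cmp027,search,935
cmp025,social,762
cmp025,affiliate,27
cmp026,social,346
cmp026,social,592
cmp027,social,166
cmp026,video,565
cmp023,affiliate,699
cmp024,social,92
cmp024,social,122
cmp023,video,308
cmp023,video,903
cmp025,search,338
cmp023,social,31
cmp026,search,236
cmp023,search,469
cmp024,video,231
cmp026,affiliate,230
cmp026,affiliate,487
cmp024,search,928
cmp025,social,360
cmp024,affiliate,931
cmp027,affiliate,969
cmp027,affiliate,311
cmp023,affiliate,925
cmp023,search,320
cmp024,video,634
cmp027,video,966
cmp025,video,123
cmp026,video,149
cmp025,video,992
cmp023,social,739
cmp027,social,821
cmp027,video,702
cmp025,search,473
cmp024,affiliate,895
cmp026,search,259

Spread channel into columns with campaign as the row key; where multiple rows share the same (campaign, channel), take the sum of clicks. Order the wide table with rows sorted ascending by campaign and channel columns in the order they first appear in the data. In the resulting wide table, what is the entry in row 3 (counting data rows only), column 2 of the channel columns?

With rows sorted ascending by campaign, row 3 is campaign=cmp025. channel columns in first-appearance order: search, affiliate, social, video; column 2 is affiliate.
Long rows with campaign=cmp025, channel=affiliate: 43 + 27 = 70.

70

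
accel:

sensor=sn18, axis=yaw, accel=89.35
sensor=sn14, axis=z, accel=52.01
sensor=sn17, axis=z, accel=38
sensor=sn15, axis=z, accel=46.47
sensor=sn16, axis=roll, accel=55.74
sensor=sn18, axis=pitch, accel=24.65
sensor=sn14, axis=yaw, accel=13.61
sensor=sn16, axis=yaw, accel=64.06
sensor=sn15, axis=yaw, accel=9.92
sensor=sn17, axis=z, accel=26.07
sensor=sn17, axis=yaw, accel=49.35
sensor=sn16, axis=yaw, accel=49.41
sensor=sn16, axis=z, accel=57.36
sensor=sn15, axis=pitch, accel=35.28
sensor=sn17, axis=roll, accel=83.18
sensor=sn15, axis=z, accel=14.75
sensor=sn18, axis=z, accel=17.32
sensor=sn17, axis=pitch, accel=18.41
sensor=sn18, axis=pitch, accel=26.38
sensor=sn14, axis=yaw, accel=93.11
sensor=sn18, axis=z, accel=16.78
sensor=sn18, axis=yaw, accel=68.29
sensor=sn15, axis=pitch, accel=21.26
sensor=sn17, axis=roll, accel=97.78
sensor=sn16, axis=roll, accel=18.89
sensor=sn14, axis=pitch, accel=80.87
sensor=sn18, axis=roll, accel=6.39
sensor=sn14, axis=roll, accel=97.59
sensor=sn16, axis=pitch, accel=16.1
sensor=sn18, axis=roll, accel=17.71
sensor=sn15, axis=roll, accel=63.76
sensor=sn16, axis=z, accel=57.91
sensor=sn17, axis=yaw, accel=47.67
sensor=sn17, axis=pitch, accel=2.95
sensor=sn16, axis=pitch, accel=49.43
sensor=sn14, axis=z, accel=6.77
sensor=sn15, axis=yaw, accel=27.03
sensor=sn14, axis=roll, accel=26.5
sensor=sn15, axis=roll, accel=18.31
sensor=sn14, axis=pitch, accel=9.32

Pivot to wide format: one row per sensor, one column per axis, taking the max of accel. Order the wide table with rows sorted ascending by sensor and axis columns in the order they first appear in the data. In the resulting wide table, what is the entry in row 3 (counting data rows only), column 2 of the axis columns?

57.91

With rows sorted ascending by sensor, row 3 is sensor=sn16. axis columns in first-appearance order: yaw, z, roll, pitch; column 2 is z.
Long rows with sensor=sn16, axis=z: max(57.36, 57.91) = 57.91.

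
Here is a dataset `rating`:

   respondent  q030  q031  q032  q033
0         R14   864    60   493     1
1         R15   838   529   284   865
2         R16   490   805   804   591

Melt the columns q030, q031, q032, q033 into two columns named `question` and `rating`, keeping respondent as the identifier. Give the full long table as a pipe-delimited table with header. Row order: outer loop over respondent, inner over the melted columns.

| respondent | question | rating |
| R14 | q030 | 864 |
| R14 | q031 | 60 |
| R14 | q032 | 493 |
| R14 | q033 | 1 |
| R15 | q030 | 838 |
| R15 | q031 | 529 |
| R15 | q032 | 284 |
| R15 | q033 | 865 |
| R16 | q030 | 490 |
| R16 | q031 | 805 |
| R16 | q032 | 804 |
| R16 | q033 | 591 |

Each (respondent, column) pair becomes one row: 3 × 4 = 12 rows.
For example, (R14, q030) → rating=864.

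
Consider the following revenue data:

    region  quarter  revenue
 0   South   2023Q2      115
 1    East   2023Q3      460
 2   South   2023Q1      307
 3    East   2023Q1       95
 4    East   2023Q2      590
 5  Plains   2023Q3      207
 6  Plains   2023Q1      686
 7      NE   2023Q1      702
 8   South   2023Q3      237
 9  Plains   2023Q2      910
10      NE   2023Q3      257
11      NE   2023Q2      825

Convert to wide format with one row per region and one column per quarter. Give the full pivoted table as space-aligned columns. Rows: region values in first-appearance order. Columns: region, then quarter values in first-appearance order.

region  2023Q2  2023Q3  2023Q1
South   115     237     307   
East    590     460     95    
Plains  910     207     686   
NE      825     257     702   

Columns: region plus the 3 distinct quarter values (2023Q2, 2023Q3, 2023Q1).
For example, row South column 2023Q2 takes revenue=115 from the long row (South, 2023Q2).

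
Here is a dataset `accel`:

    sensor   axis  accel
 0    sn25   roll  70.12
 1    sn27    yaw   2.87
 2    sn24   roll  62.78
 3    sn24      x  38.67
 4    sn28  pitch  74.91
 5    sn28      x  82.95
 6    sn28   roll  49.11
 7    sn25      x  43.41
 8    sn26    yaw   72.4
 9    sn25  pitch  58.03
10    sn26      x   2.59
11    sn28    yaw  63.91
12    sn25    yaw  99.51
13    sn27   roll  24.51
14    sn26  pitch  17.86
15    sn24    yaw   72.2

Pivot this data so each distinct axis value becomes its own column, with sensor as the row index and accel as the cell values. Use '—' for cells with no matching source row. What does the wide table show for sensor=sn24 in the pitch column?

No long-format row has sensor=sn24 and axis=pitch, so the cell is —.

—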